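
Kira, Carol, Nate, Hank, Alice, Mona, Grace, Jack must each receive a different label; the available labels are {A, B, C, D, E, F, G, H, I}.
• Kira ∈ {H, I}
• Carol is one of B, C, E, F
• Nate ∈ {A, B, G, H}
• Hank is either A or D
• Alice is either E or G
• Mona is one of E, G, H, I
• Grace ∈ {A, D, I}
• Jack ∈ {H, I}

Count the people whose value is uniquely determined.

Kira and Jack share exactly the 2 values {H, I}; by pigeonhole those values go to them, so strike H, I from Nate, Mona, Grace.
Hank and Grace between them cover only {A, D} — a naked pair. Remove those values from Nate.
The 2 variables Alice and Mona are confined to {E, G}, which locks those values in; drop them from Carol, Nate.
That leaves Nate = B. Strike B from Carol.
Determined: Nate=B. The other people each still have more than one consistent value. That makes 1.

1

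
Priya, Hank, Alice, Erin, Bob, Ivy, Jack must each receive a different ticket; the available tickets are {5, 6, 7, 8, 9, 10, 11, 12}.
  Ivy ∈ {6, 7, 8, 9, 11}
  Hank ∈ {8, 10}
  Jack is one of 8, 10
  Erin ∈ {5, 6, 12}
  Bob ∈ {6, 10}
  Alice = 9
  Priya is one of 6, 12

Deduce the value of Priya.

Alice's domain is down to {9}, so Alice = 9. Strike 9 from Ivy.
Hank and Jack share exactly the 2 values {8, 10}; by pigeonhole those values go to them, so strike 8, 10 from Bob, Ivy.
Bob must be 6 (only option left). Strike 6 from Priya, Erin, Ivy.
So Priya = 12.

12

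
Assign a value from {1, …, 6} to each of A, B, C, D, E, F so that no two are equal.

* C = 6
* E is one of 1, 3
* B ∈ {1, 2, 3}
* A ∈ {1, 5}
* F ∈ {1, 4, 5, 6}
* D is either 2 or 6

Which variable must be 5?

C has just one choice, so C = 6. Strike 6 from D, F.
That leaves D = 2. So B can't be 2.
Among the 4 still-open variables, 4 fits only F (and all 4 values in {1, 3, 4, 5} must be used), so F = 4.
Among the 3 still-open variables, 5 fits only A (and all 3 values in {1, 3, 5} must be used), so A = 5.

A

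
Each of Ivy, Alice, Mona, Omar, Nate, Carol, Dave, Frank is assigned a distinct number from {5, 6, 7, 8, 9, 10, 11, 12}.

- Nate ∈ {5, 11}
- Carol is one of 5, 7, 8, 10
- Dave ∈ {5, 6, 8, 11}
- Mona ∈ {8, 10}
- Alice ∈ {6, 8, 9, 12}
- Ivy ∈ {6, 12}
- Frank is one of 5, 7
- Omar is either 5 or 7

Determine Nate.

The 8 variables draw from only 8 values {5, 6, 7, 8, 9, 10, 11, 12}, so each is used; only Alice can be 9, hence Alice = 9.
The 7 still-open variables together cover exactly {5, 6, 7, 8, 10, 11, 12} — 7 values for 7 variables — and 12 appears only in Ivy's list, so Ivy = 12.
Among the 6 still-open variables, 6 fits only Dave (and all 6 values in {5, 6, 7, 8, 10, 11} must be used), so Dave = 6.
Among the 5 still-open variables, 11 fits only Nate (and all 5 values in {5, 7, 8, 10, 11} must be used), so Nate = 11.

11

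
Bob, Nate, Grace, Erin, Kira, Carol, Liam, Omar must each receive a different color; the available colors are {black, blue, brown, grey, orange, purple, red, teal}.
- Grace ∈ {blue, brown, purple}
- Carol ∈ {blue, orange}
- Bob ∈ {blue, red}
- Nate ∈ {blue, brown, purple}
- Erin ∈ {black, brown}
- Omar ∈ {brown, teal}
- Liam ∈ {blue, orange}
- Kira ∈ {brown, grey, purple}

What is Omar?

Among the 8 variables, black fits only Erin (and all 8 values in {black, blue, brown, grey, orange, purple, red, teal} must be used), so Erin = black.
The 7 still-open variables together cover exactly {blue, brown, grey, orange, purple, red, teal} — 7 values for 7 variables — and grey appears only in Kira's list, so Kira = grey.
The 6 still-open variables together cover exactly {blue, brown, orange, purple, red, teal} — 6 values for 6 variables — and red appears only in Bob's list, so Bob = red.
Among the 5 still-open variables, teal fits only Omar (and all 5 values in {blue, brown, orange, purple, teal} must be used), so Omar = teal.

teal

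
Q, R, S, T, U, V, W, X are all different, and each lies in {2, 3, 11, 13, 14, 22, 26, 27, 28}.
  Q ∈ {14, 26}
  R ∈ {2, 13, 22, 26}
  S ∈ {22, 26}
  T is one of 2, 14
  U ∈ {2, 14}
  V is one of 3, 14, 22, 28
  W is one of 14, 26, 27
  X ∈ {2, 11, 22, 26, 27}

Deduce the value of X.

T and U between them cover only {2, 14} — a naked pair. Remove those values from Q, R, V, W, X.
Q must be 26 (only option left). Strike 26 from R, S, W, X.
S's domain is down to {22}, so S = 22. Eliminate 22 elsewhere: R, V, X.
W must be 27 (only option left). Remove 27 from X.
So X = 11.

11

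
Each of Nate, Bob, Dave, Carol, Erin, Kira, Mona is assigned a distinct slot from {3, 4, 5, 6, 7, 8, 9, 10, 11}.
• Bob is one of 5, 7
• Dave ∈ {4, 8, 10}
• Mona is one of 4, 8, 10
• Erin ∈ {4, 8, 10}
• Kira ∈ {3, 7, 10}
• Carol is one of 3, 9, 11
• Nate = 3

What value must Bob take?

5

Nate has just one choice, so Nate = 3. Remove 3 from Carol, Kira.
The 3 variables Dave, Erin, Mona are confined to {4, 8, 10}, which locks those values in; drop them from Kira.
That leaves Kira = 7. Eliminate 7 elsewhere: Bob.
So Bob = 5.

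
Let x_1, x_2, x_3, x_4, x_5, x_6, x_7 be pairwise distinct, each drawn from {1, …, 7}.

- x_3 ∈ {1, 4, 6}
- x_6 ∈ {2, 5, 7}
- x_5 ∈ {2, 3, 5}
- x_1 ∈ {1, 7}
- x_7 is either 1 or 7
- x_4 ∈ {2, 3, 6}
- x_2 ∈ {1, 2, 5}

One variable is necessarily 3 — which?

Among the 7 variables, 4 fits only x_3 (and all 7 values in {1, 2, 3, 4, 5, 6, 7} must be used), so x_3 = 4.
The 6 still-open variables together cover exactly {1, 2, 3, 5, 6, 7} — 6 values for 6 variables — and 6 appears only in x_4's list, so x_4 = 6.
Among the 5 still-open variables, 3 fits only x_5 (and all 5 values in {1, 2, 3, 5, 7} must be used), so x_5 = 3.

x_5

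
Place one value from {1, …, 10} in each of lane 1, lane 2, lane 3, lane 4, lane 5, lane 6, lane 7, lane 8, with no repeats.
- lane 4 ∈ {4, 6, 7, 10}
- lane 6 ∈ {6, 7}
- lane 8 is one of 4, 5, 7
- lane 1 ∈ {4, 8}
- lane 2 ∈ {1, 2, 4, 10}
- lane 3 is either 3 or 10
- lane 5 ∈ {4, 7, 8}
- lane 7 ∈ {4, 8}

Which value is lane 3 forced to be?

3

The 2 variables lane 1 and lane 7 are confined to {4, 8}, which locks those values in; drop them from lane 2, lane 4, lane 5, lane 8.
lane 5's domain is down to {7}, so lane 5 = 7. Remove 7 from lane 4, lane 6, lane 8.
lane 6 has just one choice, so lane 6 = 6. Remove 6 from lane 4.
That leaves lane 8 = 5.
lane 4 has just one choice, so lane 4 = 10. Remove 10 from lane 2, lane 3.
So lane 3 = 3.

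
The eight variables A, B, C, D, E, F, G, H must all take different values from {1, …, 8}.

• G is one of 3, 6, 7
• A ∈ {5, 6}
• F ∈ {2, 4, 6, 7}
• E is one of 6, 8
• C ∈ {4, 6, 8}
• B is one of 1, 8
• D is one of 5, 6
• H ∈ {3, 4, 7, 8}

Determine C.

The 8 variables together cover exactly {1, 2, 3, 4, 5, 6, 7, 8} — 8 values for 8 variables — and 1 appears only in B's list, so B = 1.
The 7 still-open variables together cover exactly {2, 3, 4, 5, 6, 7, 8} — 7 values for 7 variables — and 2 appears only in F's list, so F = 2.
The 2 variables A and D are confined to {5, 6}, which locks those values in; drop them from C, E, G.
That leaves E = 8. Remove 8 from C, H.
So C = 4.

4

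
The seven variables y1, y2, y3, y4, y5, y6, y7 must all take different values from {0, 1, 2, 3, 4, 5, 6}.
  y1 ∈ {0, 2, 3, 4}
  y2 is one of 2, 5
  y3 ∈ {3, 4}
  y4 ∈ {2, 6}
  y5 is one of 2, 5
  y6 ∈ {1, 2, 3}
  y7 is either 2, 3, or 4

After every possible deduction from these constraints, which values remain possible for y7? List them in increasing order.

3, 4

Among the 7 variables, 0 fits only y1 (and all 7 values in {0, 1, 2, 3, 4, 5, 6} must be used), so y1 = 0.
The 6 still-open variables draw from only 6 values {1, 2, 3, 4, 5, 6}, so each is used; only y6 can be 1, hence y6 = 1.
Among the 5 still-open variables, 6 fits only y4 (and all 5 values in {2, 3, 4, 5, 6} must be used), so y4 = 6.
The 2 variables y2 and y5 are confined to {2, 5}, which locks those values in; drop them from y7.
No further eliminations apply; y7 can still be any of 3, 4.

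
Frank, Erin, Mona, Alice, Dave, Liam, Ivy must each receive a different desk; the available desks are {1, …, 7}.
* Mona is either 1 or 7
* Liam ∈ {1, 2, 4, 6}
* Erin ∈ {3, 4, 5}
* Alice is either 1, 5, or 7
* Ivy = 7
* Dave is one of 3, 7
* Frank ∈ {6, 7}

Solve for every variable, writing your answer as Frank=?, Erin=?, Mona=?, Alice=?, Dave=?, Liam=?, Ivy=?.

Ivy has just one choice, so Ivy = 7. Remove 7 from Frank, Mona, Alice, Dave.
Frank has just one choice, so Frank = 6. Remove 6 from Liam.
Mona's domain is down to {1}, so Mona = 1. Strike 1 from Alice, Liam.
Alice has just one choice, so Alice = 5. Strike 5 from Erin.
That leaves Dave = 3. Eliminate 3 elsewhere: Erin.
Erin must be 4 (only option left). Eliminate 4 elsewhere: Liam.
That leaves Liam = 2.

Frank=6, Erin=4, Mona=1, Alice=5, Dave=3, Liam=2, Ivy=7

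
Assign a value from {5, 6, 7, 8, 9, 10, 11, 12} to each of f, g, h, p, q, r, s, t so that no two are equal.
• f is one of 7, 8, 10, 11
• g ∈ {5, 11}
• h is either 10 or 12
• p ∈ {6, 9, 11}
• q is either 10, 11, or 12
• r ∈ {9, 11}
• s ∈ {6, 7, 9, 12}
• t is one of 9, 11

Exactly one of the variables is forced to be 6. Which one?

p

The 8 variables together cover exactly {5, 6, 7, 8, 9, 10, 11, 12} — 8 values for 8 variables — and 5 appears only in g's list, so g = 5.
Among the 7 still-open variables, 8 fits only f (and all 7 values in {6, 7, 8, 9, 10, 11, 12} must be used), so f = 8.
The 6 still-open variables draw from only 6 values {6, 7, 9, 10, 11, 12}, so each is used; only s can be 7, hence s = 7.
The 5 still-open variables draw from only 5 values {6, 9, 10, 11, 12}, so each is used; only p can be 6, hence p = 6.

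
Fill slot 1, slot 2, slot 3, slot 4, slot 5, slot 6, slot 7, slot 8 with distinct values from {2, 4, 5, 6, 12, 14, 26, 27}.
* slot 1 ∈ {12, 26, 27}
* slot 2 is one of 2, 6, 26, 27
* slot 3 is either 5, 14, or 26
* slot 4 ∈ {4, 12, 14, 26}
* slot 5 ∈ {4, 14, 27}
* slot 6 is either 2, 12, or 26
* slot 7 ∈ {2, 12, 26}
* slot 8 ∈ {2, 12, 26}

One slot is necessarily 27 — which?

slot 1

The 8 variables together cover exactly {2, 4, 5, 6, 12, 14, 26, 27} — 8 values for 8 variables — and 5 appears only in slot 3's list, so slot 3 = 5.
Among the 7 still-open variables, 6 fits only slot 2 (and all 7 values in {2, 4, 6, 12, 14, 26, 27} must be used), so slot 2 = 6.
The 3 variables slot 6, slot 7, slot 8 are confined to {2, 12, 26}, which locks those values in; drop them from slot 1, slot 4.
So 27 goes to slot 1.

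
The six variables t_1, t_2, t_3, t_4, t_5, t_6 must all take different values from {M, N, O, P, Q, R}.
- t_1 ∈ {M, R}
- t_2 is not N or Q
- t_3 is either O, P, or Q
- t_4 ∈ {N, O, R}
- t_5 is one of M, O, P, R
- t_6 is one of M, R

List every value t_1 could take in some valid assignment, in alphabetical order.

The 6 variables together cover exactly {M, N, O, P, Q, R} — 6 values for 6 variables — and N appears only in t_4's list, so t_4 = N.
The 5 still-open variables draw from only 5 values {M, O, P, Q, R}, so each is used; only t_3 can be Q, hence t_3 = Q.
t_1 and t_6 between them cover only {M, R} — a naked pair. Remove those values from t_2, t_5.
No further eliminations apply; t_1 can still be any of M, R.

M, R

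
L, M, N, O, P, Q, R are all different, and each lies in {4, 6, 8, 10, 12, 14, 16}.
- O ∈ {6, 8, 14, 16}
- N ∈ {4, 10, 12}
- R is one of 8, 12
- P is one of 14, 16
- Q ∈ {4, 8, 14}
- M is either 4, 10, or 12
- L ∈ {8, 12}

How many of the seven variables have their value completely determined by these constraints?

Among the 7 variables, 6 fits only O (and all 7 values in {4, 6, 8, 10, 12, 14, 16} must be used), so O = 6.
The 6 still-open variables draw from only 6 values {4, 8, 10, 12, 14, 16}, so each is used; only P can be 16, hence P = 16.
Among the 5 still-open variables, 14 fits only Q (and all 5 values in {4, 8, 10, 12, 14} must be used), so Q = 14.
The 2 variables L and R are confined to {8, 12}, which locks those values in; drop them from M, N.
Determined: O=6, P=16, Q=14. The other variables each still have more than one consistent value. That makes 3.

3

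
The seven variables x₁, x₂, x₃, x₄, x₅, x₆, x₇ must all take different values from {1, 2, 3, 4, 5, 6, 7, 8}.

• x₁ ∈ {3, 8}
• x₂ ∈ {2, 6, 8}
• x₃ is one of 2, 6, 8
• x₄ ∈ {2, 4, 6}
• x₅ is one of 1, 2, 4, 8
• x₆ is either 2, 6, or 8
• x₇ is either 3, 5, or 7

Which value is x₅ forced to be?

1

x₂, x₃, x₆ share exactly the 3 values {2, 6, 8}; by pigeonhole those values go to them, so strike 2, 6, 8 from x₁, x₄, x₅.
x₁ must be 3 (only option left). Strike 3 from x₇.
That leaves x₄ = 4. Eliminate 4 elsewhere: x₅.
So x₅ = 1.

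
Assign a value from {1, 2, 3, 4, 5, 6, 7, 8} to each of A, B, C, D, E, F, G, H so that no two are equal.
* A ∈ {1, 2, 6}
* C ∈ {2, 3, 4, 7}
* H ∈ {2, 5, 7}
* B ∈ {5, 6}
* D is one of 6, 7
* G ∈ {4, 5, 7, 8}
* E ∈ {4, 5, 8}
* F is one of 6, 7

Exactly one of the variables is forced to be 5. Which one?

B

Among the 8 variables, 1 fits only A (and all 8 values in {1, 2, 3, 4, 5, 6, 7, 8} must be used), so A = 1.
Among the 7 still-open variables, 3 fits only C (and all 7 values in {2, 3, 4, 5, 6, 7, 8} must be used), so C = 3.
Among the 6 still-open variables, 2 fits only H (and all 6 values in {2, 4, 5, 6, 7, 8} must be used), so H = 2.
The 2 variables D and F are confined to {6, 7}, which locks those values in; drop them from B, G.
So 5 goes to B.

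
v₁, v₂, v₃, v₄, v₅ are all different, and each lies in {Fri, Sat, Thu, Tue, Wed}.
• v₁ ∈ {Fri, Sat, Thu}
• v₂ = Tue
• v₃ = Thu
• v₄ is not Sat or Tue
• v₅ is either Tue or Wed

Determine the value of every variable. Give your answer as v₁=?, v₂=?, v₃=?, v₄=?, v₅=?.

v₁=Sat, v₂=Tue, v₃=Thu, v₄=Fri, v₅=Wed

v₂ has just one choice, so v₂ = Tue. Eliminate Tue elsewhere: v₅.
v₃ has just one choice, so v₃ = Thu. Strike Thu from v₁, v₄.
v₅'s domain is down to {Wed}, so v₅ = Wed. Remove Wed from v₄.
v₄'s domain is down to {Fri}, so v₄ = Fri. Strike Fri from v₁.
v₁'s domain is down to {Sat}, so v₁ = Sat.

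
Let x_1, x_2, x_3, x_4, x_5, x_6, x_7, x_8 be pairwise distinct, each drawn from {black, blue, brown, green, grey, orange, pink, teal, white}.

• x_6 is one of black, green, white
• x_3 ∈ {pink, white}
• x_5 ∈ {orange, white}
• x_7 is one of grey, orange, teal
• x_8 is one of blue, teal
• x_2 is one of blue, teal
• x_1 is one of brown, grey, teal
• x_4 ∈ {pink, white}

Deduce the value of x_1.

brown

x_2 and x_8 share exactly the 2 values {blue, teal}; by pigeonhole those values go to them, so strike blue, teal from x_1, x_7.
x_3 and x_4 between them cover only {pink, white} — a naked pair. Remove those values from x_5, x_6.
x_5 has just one choice, so x_5 = orange. So x_7 can't be orange.
x_7's domain is down to {grey}, so x_7 = grey. Strike grey from x_1.
So x_1 = brown.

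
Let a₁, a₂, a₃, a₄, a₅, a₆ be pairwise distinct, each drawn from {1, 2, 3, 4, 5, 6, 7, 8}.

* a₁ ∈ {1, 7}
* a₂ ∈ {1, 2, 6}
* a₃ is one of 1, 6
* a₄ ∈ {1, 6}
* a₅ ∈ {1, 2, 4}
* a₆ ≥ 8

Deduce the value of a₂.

a₆'s domain is down to {8}, so a₆ = 8.
Among the 5 still-open variables, 4 fits only a₅ (and all 5 values in {1, 2, 4, 6, 7} must be used), so a₅ = 4.
The 4 still-open variables together cover exactly {1, 2, 6, 7} — 4 values for 4 variables — and 2 appears only in a₂'s list, so a₂ = 2.

2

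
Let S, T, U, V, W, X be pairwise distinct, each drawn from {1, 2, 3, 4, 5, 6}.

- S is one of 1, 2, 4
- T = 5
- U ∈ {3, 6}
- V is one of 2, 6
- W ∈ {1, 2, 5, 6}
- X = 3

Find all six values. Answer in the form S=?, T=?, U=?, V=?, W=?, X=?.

S=4, T=5, U=6, V=2, W=1, X=3

T has just one choice, so T = 5. Remove 5 from W.
X must be 3 (only option left). Strike 3 from U.
That leaves U = 6. Strike 6 from V, W.
V's domain is down to {2}, so V = 2. Strike 2 from S, W.
W must be 1 (only option left). Remove 1 from S.
S has just one choice, so S = 4.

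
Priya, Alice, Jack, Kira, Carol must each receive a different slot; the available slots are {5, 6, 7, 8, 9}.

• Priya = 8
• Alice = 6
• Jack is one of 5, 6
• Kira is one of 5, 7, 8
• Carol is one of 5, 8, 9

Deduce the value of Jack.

Priya has just one choice, so Priya = 8. Eliminate 8 elsewhere: Kira, Carol.
Alice has just one choice, so Alice = 6. Eliminate 6 elsewhere: Jack.
So Jack = 5.

5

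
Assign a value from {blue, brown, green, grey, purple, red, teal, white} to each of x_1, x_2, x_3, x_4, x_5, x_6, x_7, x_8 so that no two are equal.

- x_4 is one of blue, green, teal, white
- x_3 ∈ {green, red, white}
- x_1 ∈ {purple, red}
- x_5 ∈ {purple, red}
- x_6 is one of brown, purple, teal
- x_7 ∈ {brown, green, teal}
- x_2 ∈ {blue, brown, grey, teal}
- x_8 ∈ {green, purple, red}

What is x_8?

The 8 variables draw from only 8 values {blue, brown, green, grey, purple, red, teal, white}, so each is used; only x_2 can be grey, hence x_2 = grey.
Among the 7 still-open variables, blue fits only x_4 (and all 7 values in {blue, brown, green, purple, red, teal, white} must be used), so x_4 = blue.
The 6 still-open variables draw from only 6 values {brown, green, purple, red, teal, white}, so each is used; only x_3 can be white, hence x_3 = white.
x_1 and x_5 share exactly the 2 values {purple, red}; by pigeonhole those values go to them, so strike purple, red from x_6, x_8.
So x_8 = green.

green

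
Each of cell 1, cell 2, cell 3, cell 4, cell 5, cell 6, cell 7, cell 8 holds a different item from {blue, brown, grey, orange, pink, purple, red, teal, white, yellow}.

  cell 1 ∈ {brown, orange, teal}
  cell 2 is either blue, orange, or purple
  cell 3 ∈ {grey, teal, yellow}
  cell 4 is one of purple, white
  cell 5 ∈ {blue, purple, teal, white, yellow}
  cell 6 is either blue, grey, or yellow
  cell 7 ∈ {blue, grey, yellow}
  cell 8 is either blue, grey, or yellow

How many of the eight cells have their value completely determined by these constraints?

3

Among the 8 variables, brown fits only cell 1 (and all 8 values in {blue, brown, grey, orange, purple, teal, white, yellow} must be used), so cell 1 = brown.
The 7 still-open variables draw from only 7 values {blue, grey, orange, purple, teal, white, yellow}, so each is used; only cell 2 can be orange, hence cell 2 = orange.
cell 6, cell 7, cell 8 share exactly the 3 values {blue, grey, yellow}; by pigeonhole those values go to them, so strike blue, grey, yellow from cell 3, cell 5.
That leaves cell 3 = teal. So cell 5 can't be teal.
Determined: cell 1=brown, cell 2=orange, cell 3=teal. The other cells each still have more than one consistent value. That makes 3.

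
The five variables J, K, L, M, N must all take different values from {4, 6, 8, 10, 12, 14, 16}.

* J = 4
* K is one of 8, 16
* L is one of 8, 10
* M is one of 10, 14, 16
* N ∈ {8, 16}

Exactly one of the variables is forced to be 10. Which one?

J must be 4 (only option left).
The 4 still-open variables draw from only 4 values {8, 10, 14, 16}, so each is used; only M can be 14, hence M = 14.
The 3 still-open variables together cover exactly {8, 10, 16} — 3 values for 3 variables — and 10 appears only in L's list, so L = 10.

L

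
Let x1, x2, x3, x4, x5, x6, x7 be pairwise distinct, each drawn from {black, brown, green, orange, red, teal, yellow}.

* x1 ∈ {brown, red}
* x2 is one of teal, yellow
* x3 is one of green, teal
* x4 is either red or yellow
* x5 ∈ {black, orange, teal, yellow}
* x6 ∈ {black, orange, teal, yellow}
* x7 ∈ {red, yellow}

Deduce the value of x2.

Among the 7 variables, brown fits only x1 (and all 7 values in {black, brown, green, orange, red, teal, yellow} must be used), so x1 = brown.
Among the 6 still-open variables, green fits only x3 (and all 6 values in {black, green, orange, red, teal, yellow} must be used), so x3 = green.
x4 and x7 between them cover only {red, yellow} — a naked pair. Remove those values from x2, x5, x6.
So x2 = teal.

teal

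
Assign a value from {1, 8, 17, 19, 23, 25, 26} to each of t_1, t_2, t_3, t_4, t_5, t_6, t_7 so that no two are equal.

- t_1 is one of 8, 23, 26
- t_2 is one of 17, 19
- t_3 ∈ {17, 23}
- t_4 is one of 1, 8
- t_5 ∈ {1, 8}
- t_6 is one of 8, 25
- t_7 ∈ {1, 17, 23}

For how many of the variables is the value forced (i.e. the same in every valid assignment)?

The 7 variables together cover exactly {1, 8, 17, 19, 23, 25, 26} — 7 values for 7 variables — and 19 appears only in t_2's list, so t_2 = 19.
The 6 still-open variables draw from only 6 values {1, 8, 17, 23, 25, 26}, so each is used; only t_6 can be 25, hence t_6 = 25.
The 5 still-open variables together cover exactly {1, 8, 17, 23, 26} — 5 values for 5 variables — and 26 appears only in t_1's list, so t_1 = 26.
The 2 variables t_4 and t_5 are confined to {1, 8}, which locks those values in; drop them from t_7.
Determined: t_1=26, t_2=19, t_6=25. The other variables each still have more than one consistent value. That makes 3.

3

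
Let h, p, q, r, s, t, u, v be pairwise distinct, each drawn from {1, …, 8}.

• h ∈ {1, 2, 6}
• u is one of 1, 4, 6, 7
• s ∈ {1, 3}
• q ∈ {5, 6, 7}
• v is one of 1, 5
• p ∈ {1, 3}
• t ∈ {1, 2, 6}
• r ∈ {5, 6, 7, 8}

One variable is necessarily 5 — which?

The 8 variables draw from only 8 values {1, 2, 3, 4, 5, 6, 7, 8}, so each is used; only u can be 4, hence u = 4.
The 7 still-open variables together cover exactly {1, 2, 3, 5, 6, 7, 8} — 7 values for 7 variables — and 8 appears only in r's list, so r = 8.
The 6 still-open variables draw from only 6 values {1, 2, 3, 5, 6, 7}, so each is used; only q can be 7, hence q = 7.
Among the 5 still-open variables, 5 fits only v (and all 5 values in {1, 2, 3, 5, 6} must be used), so v = 5.

v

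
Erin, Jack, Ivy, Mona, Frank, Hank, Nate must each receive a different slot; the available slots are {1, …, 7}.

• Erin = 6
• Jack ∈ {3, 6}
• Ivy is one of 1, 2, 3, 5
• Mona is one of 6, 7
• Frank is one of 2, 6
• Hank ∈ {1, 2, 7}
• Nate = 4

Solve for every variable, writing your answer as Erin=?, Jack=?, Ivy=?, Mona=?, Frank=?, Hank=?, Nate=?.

Erin=6, Jack=3, Ivy=5, Mona=7, Frank=2, Hank=1, Nate=4

Erin has just one choice, so Erin = 6. So Jack, Mona, Frank can't be 6.
Jack must be 3 (only option left). So Ivy can't be 3.
Mona has just one choice, so Mona = 7. Strike 7 from Hank.
That leaves Frank = 2. Strike 2 from Ivy, Hank.
Hank has just one choice, so Hank = 1. So Ivy can't be 1.
Nate must be 4 (only option left).
That leaves Ivy = 5.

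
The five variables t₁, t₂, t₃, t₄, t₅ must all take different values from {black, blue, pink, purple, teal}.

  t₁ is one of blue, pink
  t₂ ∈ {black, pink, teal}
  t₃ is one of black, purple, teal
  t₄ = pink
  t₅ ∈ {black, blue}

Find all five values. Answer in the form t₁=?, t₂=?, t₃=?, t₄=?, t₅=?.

t₁=blue, t₂=teal, t₃=purple, t₄=pink, t₅=black

t₄ has just one choice, so t₄ = pink. Remove pink from t₁, t₂.
t₁ has just one choice, so t₁ = blue. Strike blue from t₅.
That leaves t₅ = black. So t₂, t₃ can't be black.
t₂'s domain is down to {teal}, so t₂ = teal. Strike teal from t₃.
t₃'s domain is down to {purple}, so t₃ = purple.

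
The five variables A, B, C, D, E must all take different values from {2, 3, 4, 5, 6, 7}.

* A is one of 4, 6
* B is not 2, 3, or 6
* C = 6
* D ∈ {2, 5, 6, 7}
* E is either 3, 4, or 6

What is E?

C has just one choice, so C = 6. So A, D, E can't be 6.
A has just one choice, so A = 4. So B, E can't be 4.
So E = 3.

3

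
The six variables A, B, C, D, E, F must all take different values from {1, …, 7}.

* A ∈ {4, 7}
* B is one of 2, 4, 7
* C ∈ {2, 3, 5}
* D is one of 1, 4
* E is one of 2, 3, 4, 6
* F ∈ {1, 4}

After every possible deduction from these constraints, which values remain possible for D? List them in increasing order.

1, 4

The 2 variables D and F are confined to {1, 4}, which locks those values in; drop them from A, B, E.
A has just one choice, so A = 7. Eliminate 7 elsewhere: B.
B has just one choice, so B = 2. Remove 2 from C, E.
No further eliminations apply; D can still be any of 1, 4.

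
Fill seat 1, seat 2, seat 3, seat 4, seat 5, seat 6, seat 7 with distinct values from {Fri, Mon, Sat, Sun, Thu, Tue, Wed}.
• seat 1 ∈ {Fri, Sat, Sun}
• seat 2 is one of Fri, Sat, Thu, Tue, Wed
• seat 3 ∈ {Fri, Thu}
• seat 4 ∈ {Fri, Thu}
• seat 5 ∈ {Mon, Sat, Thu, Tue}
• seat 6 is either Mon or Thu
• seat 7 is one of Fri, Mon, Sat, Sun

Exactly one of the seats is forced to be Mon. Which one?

The 7 variables draw from only 7 values {Fri, Mon, Sat, Sun, Thu, Tue, Wed}, so each is used; only seat 2 can be Wed, hence seat 2 = Wed.
The 6 still-open variables draw from only 6 values {Fri, Mon, Sat, Sun, Thu, Tue}, so each is used; only seat 5 can be Tue, hence seat 5 = Tue.
seat 3 and seat 4 between them cover only {Fri, Thu} — a naked pair. Remove those values from seat 1, seat 6, seat 7.
So Mon goes to seat 6.

seat 6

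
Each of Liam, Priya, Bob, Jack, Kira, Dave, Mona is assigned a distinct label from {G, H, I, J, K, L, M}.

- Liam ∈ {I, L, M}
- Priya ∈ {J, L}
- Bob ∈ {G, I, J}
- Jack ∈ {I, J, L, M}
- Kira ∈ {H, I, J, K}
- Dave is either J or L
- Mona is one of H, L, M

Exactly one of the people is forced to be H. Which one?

The 7 variables draw from only 7 values {G, H, I, J, K, L, M}, so each is used; only Bob can be G, hence Bob = G.
The 6 still-open variables draw from only 6 values {H, I, J, K, L, M}, so each is used; only Kira can be K, hence Kira = K.
The 5 still-open variables draw from only 5 values {H, I, J, L, M}, so each is used; only Mona can be H, hence Mona = H.

Mona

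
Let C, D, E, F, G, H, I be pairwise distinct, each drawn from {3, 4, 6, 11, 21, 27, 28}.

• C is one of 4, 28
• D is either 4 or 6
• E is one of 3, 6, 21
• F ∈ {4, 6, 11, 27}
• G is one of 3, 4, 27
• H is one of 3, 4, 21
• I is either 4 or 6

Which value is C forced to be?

28

Among the 7 variables, 11 fits only F (and all 7 values in {3, 4, 6, 11, 21, 27, 28} must be used), so F = 11.
The 6 still-open variables together cover exactly {3, 4, 6, 21, 27, 28} — 6 values for 6 variables — and 27 appears only in G's list, so G = 27.
The 5 still-open variables draw from only 5 values {3, 4, 6, 21, 28}, so each is used; only C can be 28, hence C = 28.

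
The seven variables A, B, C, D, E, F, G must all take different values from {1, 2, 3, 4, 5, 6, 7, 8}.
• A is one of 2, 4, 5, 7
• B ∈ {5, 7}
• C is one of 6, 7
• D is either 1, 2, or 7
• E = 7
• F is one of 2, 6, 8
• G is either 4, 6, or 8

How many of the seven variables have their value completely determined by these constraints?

4

E must be 7 (only option left). Strike 7 from A, B, C, D.
B has just one choice, so B = 5. Strike 5 from A.
C has just one choice, so C = 6. So F, G can't be 6.
Among the 4 still-open variables, 1 fits only D (and all 4 values in {1, 2, 4, 8} must be used), so D = 1.
Determined: B=5, C=6, D=1, E=7. The other variables each still have more than one consistent value. That makes 4.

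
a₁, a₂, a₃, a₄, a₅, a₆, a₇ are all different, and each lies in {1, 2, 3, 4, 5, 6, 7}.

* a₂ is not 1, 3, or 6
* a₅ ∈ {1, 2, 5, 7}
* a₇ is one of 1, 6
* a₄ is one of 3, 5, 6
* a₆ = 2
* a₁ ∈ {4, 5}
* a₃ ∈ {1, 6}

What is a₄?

3

a₆'s domain is down to {2}, so a₆ = 2. Remove 2 from a₂, a₅.
The 6 still-open variables draw from only 6 values {1, 3, 4, 5, 6, 7}, so each is used; only a₄ can be 3, hence a₄ = 3.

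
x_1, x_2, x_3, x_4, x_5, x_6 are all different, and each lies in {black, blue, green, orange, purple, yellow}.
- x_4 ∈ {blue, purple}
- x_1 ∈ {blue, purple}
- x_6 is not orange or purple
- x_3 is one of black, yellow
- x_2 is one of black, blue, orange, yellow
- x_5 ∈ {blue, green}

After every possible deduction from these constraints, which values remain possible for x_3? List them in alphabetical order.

Among the 6 variables, orange fits only x_2 (and all 6 values in {black, blue, green, orange, purple, yellow} must be used), so x_2 = orange.
x_1 and x_4 share exactly the 2 values {blue, purple}; by pigeonhole those values go to them, so strike blue, purple from x_5, x_6.
x_5's domain is down to {green}, so x_5 = green. Remove green from x_6.
No further eliminations apply; x_3 can still be any of black, yellow.

black, yellow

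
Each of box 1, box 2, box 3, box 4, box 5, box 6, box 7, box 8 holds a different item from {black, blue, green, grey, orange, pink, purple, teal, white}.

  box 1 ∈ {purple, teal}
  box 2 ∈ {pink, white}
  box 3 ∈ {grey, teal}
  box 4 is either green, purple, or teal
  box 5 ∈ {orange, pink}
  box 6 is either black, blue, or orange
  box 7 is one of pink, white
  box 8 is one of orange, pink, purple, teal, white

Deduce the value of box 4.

green

The 2 variables box 2 and box 7 are confined to {pink, white}, which locks those values in; drop them from box 5, box 8.
That leaves box 5 = orange. So box 6, box 8 can't be orange.
box 1 and box 8 between them cover only {purple, teal} — a naked pair. Remove those values from box 3, box 4.
So box 4 = green.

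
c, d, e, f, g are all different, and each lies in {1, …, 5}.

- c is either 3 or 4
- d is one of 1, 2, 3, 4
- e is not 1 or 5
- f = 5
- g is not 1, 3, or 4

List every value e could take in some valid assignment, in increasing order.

f's domain is down to {5}, so f = 5. So g can't be 5.
That leaves g = 2. So d, e can't be 2.
The 3 still-open variables draw from only 3 values {1, 3, 4}, so each is used; only d can be 1, hence d = 1.
No further eliminations apply; e can still be any of 3, 4.

3, 4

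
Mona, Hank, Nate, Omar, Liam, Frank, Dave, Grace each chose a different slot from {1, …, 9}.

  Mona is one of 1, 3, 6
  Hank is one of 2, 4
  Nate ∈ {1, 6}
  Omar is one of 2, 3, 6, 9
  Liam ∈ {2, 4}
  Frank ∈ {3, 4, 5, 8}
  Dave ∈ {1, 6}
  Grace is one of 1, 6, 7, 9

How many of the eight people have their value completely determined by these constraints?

3

The 2 variables Hank and Liam are confined to {2, 4}, which locks those values in; drop them from Omar, Frank.
Nate and Dave between them cover only {1, 6} — a naked pair. Remove those values from Mona, Omar, Grace.
Mona's domain is down to {3}, so Mona = 3. Eliminate 3 elsewhere: Omar, Frank.
Omar must be 9 (only option left). So Grace can't be 9.
That leaves Grace = 7.
Determined: Mona=3, Omar=9, Grace=7. The other people each still have more than one consistent value. That makes 3.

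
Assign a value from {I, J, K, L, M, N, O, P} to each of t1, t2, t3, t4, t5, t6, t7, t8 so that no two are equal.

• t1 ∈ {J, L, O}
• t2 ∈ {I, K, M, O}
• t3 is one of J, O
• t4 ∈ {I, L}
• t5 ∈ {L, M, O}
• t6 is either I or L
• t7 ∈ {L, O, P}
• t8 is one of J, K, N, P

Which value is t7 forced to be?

The 8 variables together cover exactly {I, J, K, L, M, N, O, P} — 8 values for 8 variables — and N appears only in t8's list, so t8 = N.
The 7 still-open variables draw from only 7 values {I, J, K, L, M, O, P}, so each is used; only t2 can be K, hence t2 = K.
Among the 6 still-open variables, M fits only t5 (and all 6 values in {I, J, L, M, O, P} must be used), so t5 = M.
The 5 still-open variables together cover exactly {I, J, L, O, P} — 5 values for 5 variables — and P appears only in t7's list, so t7 = P.

P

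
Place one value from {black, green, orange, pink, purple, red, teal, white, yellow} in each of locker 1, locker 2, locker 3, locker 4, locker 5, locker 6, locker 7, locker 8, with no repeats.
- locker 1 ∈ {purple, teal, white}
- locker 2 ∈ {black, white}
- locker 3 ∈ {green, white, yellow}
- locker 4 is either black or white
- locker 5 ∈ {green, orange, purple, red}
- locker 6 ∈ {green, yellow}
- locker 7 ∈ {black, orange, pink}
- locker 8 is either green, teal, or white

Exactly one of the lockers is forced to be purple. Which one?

locker 2 and locker 4 between them cover only {black, white} — a naked pair. Remove those values from locker 1, locker 3, locker 7, locker 8.
locker 3 and locker 6 share exactly the 2 values {green, yellow}; by pigeonhole those values go to them, so strike green, yellow from locker 5, locker 8.
locker 8 has just one choice, so locker 8 = teal. Remove teal from locker 1.
So purple goes to locker 1.

locker 1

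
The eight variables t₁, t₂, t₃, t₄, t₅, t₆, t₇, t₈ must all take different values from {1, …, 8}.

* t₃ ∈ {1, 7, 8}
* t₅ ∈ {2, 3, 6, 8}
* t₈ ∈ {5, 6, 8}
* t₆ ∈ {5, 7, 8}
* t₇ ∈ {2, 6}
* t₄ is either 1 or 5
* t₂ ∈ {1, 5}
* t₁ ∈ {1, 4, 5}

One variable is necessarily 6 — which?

Among the 8 variables, 3 fits only t₅ (and all 8 values in {1, 2, 3, 4, 5, 6, 7, 8} must be used), so t₅ = 3.
Among the 7 still-open variables, 2 fits only t₇ (and all 7 values in {1, 2, 4, 5, 6, 7, 8} must be used), so t₇ = 2.
The 6 still-open variables together cover exactly {1, 4, 5, 6, 7, 8} — 6 values for 6 variables — and 4 appears only in t₁'s list, so t₁ = 4.
The 5 still-open variables together cover exactly {1, 5, 6, 7, 8} — 5 values for 5 variables — and 6 appears only in t₈'s list, so t₈ = 6.

t₈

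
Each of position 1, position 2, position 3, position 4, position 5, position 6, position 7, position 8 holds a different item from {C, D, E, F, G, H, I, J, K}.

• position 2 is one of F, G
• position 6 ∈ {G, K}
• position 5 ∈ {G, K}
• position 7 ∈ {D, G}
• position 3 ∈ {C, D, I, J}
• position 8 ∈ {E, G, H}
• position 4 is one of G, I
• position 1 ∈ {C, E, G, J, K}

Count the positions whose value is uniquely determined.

3

position 5 and position 6 share exactly the 2 values {G, K}; by pigeonhole those values go to them, so strike G, K from position 1, position 2, position 4, position 7, position 8.
position 2 has just one choice, so position 2 = F.
position 4 must be I (only option left). Remove I from position 3.
position 7 has just one choice, so position 7 = D. Eliminate D elsewhere: position 3.
Determined: position 2=F, position 4=I, position 7=D. The other positions each still have more than one consistent value. That makes 3.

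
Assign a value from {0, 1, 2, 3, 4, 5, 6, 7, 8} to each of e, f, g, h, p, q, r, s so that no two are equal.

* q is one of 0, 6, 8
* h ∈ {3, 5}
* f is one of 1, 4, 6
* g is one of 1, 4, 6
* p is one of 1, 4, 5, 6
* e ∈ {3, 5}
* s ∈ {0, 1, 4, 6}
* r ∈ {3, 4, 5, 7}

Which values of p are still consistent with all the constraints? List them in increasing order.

1, 4, 6

Among the 8 variables, 7 fits only r (and all 8 values in {0, 1, 3, 4, 5, 6, 7, 8} must be used), so r = 7.
The 7 still-open variables together cover exactly {0, 1, 3, 4, 5, 6, 8} — 7 values for 7 variables — and 8 appears only in q's list, so q = 8.
The 6 still-open variables together cover exactly {0, 1, 3, 4, 5, 6} — 6 values for 6 variables — and 0 appears only in s's list, so s = 0.
e and h share exactly the 2 values {3, 5}; by pigeonhole those values go to them, so strike 3, 5 from p.
No further eliminations apply; p can still be any of 1, 4, 6.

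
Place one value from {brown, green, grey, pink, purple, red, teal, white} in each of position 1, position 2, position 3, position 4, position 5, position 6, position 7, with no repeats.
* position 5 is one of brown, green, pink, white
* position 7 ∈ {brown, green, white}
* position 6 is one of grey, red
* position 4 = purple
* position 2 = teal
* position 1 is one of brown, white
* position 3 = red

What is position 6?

grey

position 2 must be teal (only option left).
position 3's domain is down to {red}, so position 3 = red. Remove red from position 6.
So position 6 = grey.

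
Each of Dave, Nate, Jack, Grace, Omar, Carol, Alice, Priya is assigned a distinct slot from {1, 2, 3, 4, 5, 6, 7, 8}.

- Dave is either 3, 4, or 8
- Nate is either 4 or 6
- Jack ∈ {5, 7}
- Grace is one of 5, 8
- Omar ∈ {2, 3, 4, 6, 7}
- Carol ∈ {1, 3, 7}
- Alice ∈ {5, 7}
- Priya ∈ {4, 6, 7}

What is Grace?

8

Among the 8 variables, 1 fits only Carol (and all 8 values in {1, 2, 3, 4, 5, 6, 7, 8} must be used), so Carol = 1.
Among the 7 still-open variables, 2 fits only Omar (and all 7 values in {2, 3, 4, 5, 6, 7, 8} must be used), so Omar = 2.
The 6 still-open variables draw from only 6 values {3, 4, 5, 6, 7, 8}, so each is used; only Dave can be 3, hence Dave = 3.
Among the 5 still-open variables, 8 fits only Grace (and all 5 values in {4, 5, 6, 7, 8} must be used), so Grace = 8.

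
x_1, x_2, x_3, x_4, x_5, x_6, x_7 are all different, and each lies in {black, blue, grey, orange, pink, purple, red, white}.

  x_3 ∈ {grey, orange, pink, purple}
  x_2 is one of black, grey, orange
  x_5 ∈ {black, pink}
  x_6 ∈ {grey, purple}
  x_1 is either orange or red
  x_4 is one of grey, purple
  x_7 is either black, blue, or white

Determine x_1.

The 2 variables x_4 and x_6 are confined to {grey, purple}, which locks those values in; drop them from x_2, x_3.
The 3 variables x_2, x_3, x_5 are confined to {black, orange, pink}, which locks those values in; drop them from x_1, x_7.
So x_1 = red.

red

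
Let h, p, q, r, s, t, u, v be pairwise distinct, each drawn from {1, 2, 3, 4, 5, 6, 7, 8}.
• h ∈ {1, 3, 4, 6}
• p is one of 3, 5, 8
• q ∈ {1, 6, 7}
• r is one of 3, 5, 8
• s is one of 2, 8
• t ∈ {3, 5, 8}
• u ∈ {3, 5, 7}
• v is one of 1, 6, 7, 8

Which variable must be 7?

u

The 8 variables draw from only 8 values {1, 2, 3, 4, 5, 6, 7, 8}, so each is used; only s can be 2, hence s = 2.
The 7 still-open variables draw from only 7 values {1, 3, 4, 5, 6, 7, 8}, so each is used; only h can be 4, hence h = 4.
The 3 variables p, r, t are confined to {3, 5, 8}, which locks those values in; drop them from u, v.
So 7 goes to u.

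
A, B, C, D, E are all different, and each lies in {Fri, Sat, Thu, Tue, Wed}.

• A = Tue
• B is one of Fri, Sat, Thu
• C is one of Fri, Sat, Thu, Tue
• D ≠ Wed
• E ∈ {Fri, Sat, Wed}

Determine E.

A has just one choice, so A = Tue. Remove Tue from C, D.
The 4 still-open variables draw from only 4 values {Fri, Sat, Thu, Wed}, so each is used; only E can be Wed, hence E = Wed.

Wed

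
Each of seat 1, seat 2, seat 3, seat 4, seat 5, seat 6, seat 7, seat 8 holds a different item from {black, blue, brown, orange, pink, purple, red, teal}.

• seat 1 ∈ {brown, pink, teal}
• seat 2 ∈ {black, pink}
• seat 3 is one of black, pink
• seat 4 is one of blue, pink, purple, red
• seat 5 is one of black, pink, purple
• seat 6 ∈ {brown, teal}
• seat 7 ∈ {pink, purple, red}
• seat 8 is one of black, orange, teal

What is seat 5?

The 8 variables together cover exactly {black, blue, brown, orange, pink, purple, red, teal} — 8 values for 8 variables — and blue appears only in seat 4's list, so seat 4 = blue.
The 7 still-open variables draw from only 7 values {black, brown, orange, pink, purple, red, teal}, so each is used; only seat 8 can be orange, hence seat 8 = orange.
The 6 still-open variables draw from only 6 values {black, brown, pink, purple, red, teal}, so each is used; only seat 7 can be red, hence seat 7 = red.
The 5 still-open variables draw from only 5 values {black, brown, pink, purple, teal}, so each is used; only seat 5 can be purple, hence seat 5 = purple.

purple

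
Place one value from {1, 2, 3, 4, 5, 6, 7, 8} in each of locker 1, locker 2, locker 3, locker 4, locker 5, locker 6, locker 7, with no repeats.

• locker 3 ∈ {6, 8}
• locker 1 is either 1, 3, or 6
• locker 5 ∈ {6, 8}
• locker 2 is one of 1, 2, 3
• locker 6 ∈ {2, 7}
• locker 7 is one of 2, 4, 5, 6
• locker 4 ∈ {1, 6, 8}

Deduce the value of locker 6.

The 2 variables locker 3 and locker 5 are confined to {6, 8}, which locks those values in; drop them from locker 1, locker 4, locker 7.
locker 4 has just one choice, so locker 4 = 1. Eliminate 1 elsewhere: locker 1, locker 2.
locker 1's domain is down to {3}, so locker 1 = 3. Eliminate 3 elsewhere: locker 2.
locker 2's domain is down to {2}, so locker 2 = 2. Strike 2 from locker 6, locker 7.
So locker 6 = 7.

7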